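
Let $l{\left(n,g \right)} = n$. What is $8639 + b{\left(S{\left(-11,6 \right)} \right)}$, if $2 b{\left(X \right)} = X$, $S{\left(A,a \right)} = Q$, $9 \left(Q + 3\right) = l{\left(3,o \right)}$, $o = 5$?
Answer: $\frac{25913}{3} \approx 8637.7$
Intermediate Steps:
$Q = - \frac{8}{3}$ ($Q = -3 + \frac{1}{9} \cdot 3 = -3 + \frac{1}{3} = - \frac{8}{3} \approx -2.6667$)
$S{\left(A,a \right)} = - \frac{8}{3}$
$b{\left(X \right)} = \frac{X}{2}$
$8639 + b{\left(S{\left(-11,6 \right)} \right)} = 8639 + \frac{1}{2} \left(- \frac{8}{3}\right) = 8639 - \frac{4}{3} = \frac{25913}{3}$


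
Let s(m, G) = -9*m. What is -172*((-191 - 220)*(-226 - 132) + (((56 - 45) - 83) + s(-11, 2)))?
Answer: -25312380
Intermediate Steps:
-172*((-191 - 220)*(-226 - 132) + (((56 - 45) - 83) + s(-11, 2))) = -172*((-191 - 220)*(-226 - 132) + (((56 - 45) - 83) - 9*(-11))) = -172*(-411*(-358) + ((11 - 83) + 99)) = -172*(147138 + (-72 + 99)) = -172*(147138 + 27) = -172*147165 = -25312380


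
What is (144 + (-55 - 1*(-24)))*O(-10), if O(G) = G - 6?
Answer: -1808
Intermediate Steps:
O(G) = -6 + G
(144 + (-55 - 1*(-24)))*O(-10) = (144 + (-55 - 1*(-24)))*(-6 - 10) = (144 + (-55 + 24))*(-16) = (144 - 31)*(-16) = 113*(-16) = -1808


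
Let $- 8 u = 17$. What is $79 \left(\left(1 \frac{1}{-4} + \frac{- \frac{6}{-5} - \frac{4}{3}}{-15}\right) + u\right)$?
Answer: $- \frac{336461}{1800} \approx -186.92$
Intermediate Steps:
$u = - \frac{17}{8}$ ($u = \left(- \frac{1}{8}\right) 17 = - \frac{17}{8} \approx -2.125$)
$79 \left(\left(1 \frac{1}{-4} + \frac{- \frac{6}{-5} - \frac{4}{3}}{-15}\right) + u\right) = 79 \left(\left(1 \frac{1}{-4} + \frac{- \frac{6}{-5} - \frac{4}{3}}{-15}\right) - \frac{17}{8}\right) = 79 \left(\left(1 \left(- \frac{1}{4}\right) + \left(\left(-6\right) \left(- \frac{1}{5}\right) - \frac{4}{3}\right) \left(- \frac{1}{15}\right)\right) - \frac{17}{8}\right) = 79 \left(\left(- \frac{1}{4} + \left(\frac{6}{5} - \frac{4}{3}\right) \left(- \frac{1}{15}\right)\right) - \frac{17}{8}\right) = 79 \left(\left(- \frac{1}{4} - - \frac{2}{225}\right) - \frac{17}{8}\right) = 79 \left(\left(- \frac{1}{4} + \frac{2}{225}\right) - \frac{17}{8}\right) = 79 \left(- \frac{217}{900} - \frac{17}{8}\right) = 79 \left(- \frac{4259}{1800}\right) = - \frac{336461}{1800}$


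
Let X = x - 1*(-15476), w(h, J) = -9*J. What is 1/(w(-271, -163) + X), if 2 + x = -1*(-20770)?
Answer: 1/37711 ≈ 2.6517e-5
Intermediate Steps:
x = 20768 (x = -2 - 1*(-20770) = -2 + 20770 = 20768)
X = 36244 (X = 20768 - 1*(-15476) = 20768 + 15476 = 36244)
1/(w(-271, -163) + X) = 1/(-9*(-163) + 36244) = 1/(1467 + 36244) = 1/37711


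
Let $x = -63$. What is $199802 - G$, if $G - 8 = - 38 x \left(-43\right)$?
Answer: $302736$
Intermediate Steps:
$G = -102934$ ($G = 8 + \left(-38\right) \left(-63\right) \left(-43\right) = 8 + 2394 \left(-43\right) = 8 - 102942 = -102934$)
$199802 - G = 199802 - -102934 = 199802 + 102934 = 302736$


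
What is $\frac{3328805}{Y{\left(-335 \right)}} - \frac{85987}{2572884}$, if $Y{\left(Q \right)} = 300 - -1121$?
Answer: $\frac{8564506936093}{3656068164} \approx 2342.5$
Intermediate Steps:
$Y{\left(Q \right)} = 1421$ ($Y{\left(Q \right)} = 300 + 1121 = 1421$)
$\frac{3328805}{Y{\left(-335 \right)}} - \frac{85987}{2572884} = \frac{3328805}{1421} - \frac{85987}{2572884} = \frac{8564506936093}{3656068164}$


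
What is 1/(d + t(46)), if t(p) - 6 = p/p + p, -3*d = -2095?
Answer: 3/2254 ≈ 0.0013310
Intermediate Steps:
d = 2095/3 (d = -1/3*(-2095) = 2095/3 ≈ 698.33)
t(p) = 7 + p (t(p) = 6 + (p/p + p) = 6 + (1 + p) = 7 + p)
1/(d + t(46)) = 1/(2095/3 + (7 + 46)) = 1/(2095/3 + 53) = 1/(2254/3) = 3/2254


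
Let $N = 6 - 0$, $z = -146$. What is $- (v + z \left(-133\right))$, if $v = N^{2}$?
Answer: $-19454$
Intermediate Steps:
$N = 6$ ($N = 6 + 0 = 6$)
$v = 36$ ($v = 6^{2} = 36$)
$- (v + z \left(-133\right)) = - (36 - -19418) = - (36 + 19418) = \left(-1\right) 19454 = -19454$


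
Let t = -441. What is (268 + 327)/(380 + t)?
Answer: -595/61 ≈ -9.7541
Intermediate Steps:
(268 + 327)/(380 + t) = (268 + 327)/(380 - 441) = 595/(-61) = 595*(-1/61) = -595/61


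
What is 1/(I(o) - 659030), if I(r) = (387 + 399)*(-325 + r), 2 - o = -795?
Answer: -1/288038 ≈ -3.4718e-6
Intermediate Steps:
o = 797 (o = 2 - 1*(-795) = 2 + 795 = 797)
I(r) = -255450 + 786*r (I(r) = 786*(-325 + r) = -255450 + 786*r)
1/(I(o) - 659030) = 1/((-255450 + 786*797) - 659030) = 1/((-255450 + 626442) - 659030) = 1/(370992 - 659030) = 1/(-288038) = -1/288038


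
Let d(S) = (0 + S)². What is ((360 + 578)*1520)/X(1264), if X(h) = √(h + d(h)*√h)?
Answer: 356440*√79/(79*√(1 + 5056*√79)) ≈ 189.17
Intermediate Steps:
d(S) = S²
X(h) = √(h + h^(5/2)) (X(h) = √(h + h²*√h) = √(h + h^(5/2)))
((360 + 578)*1520)/X(1264) = ((360 + 578)*1520)/(√(1264 + 1264^(5/2))) = (938*1520)/(√(1264 + 6390784*√79)) = 1425760/√(1264 + 6390784*√79)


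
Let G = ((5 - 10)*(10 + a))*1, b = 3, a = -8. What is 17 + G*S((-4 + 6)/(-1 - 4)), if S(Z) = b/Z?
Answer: 92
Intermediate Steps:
S(Z) = 3/Z
G = -10 (G = ((5 - 10)*(10 - 8))*1 = -5*2*1 = -10*1 = -10)
17 + G*S((-4 + 6)/(-1 - 4)) = 17 - 30/((-4 + 6)/(-1 - 4)) = 17 - 30/(2/(-5)) = 17 - 30/(2*(-⅕)) = 17 - 30/(-⅖) = 17 - 30*(-5)/2 = 17 - 10*(-15/2) = 17 + 75 = 92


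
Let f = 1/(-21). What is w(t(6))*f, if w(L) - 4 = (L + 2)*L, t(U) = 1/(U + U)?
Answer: -601/3024 ≈ -0.19874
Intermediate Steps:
t(U) = 1/(2*U)
w(L) = 4 + L*(2 + L) (w(L) = 4 + (L + 2)*L = 4 + (2 + L)*L = 4 + L*(2 + L))
f = -1/21 ≈ -0.047619
w(t(6))*f = (4 + ((½)/6)² + 2*((½)/6))*(-1/21) = (4 + ((½)*(⅙))² + 2*((½)*(⅙)))*(-1/21) = (4 + (1/12)² + 2*(1/12))*(-1/21) = (4 + 1/144 + ⅙)*(-1/21) = (601/144)*(-1/21) = -601/3024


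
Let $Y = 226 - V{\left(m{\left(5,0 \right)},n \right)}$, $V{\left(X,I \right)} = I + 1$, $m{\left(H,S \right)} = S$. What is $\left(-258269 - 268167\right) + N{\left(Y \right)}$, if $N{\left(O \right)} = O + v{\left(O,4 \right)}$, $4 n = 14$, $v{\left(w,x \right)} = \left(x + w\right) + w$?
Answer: $- \frac{1051535}{2} \approx -5.2577 \cdot 10^{5}$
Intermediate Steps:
$v{\left(w,x \right)} = x + 2 w$ ($v{\left(w,x \right)} = \left(w + x\right) + w = x + 2 w$)
$n = \frac{7}{2}$ ($n = \frac{1}{4} \cdot 14 = \frac{7}{2} \approx 3.5$)
$V{\left(X,I \right)} = 1 + I$
$Y = \frac{443}{2}$ ($Y = 226 - \left(1 + \frac{7}{2}\right) = 226 - \frac{9}{2} = \frac{443}{2} \approx 221.5$)
$N{\left(O \right)} = 4 + 3 O$ ($N{\left(O \right)} = O + \left(4 + 2 O\right) = 4 + 3 O$)
$\left(-258269 - 268167\right) + N{\left(Y \right)} = \left(-258269 - 268167\right) + \left(4 + 3 \cdot \frac{443}{2}\right) = -526436 + \left(4 + \frac{1329}{2}\right) = -526436 + \frac{1337}{2} = - \frac{1051535}{2}$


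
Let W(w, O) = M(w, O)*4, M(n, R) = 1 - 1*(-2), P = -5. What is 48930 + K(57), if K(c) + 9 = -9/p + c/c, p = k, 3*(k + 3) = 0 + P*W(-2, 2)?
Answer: 1125215/23 ≈ 48922.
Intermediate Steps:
M(n, R) = 3 (M(n, R) = 1 + 2 = 3)
W(w, O) = 12 (W(w, O) = 3*4 = 12)
k = -23 (k = -3 + (0 - 5*12)/3 = -3 + (0 - 60)/3 = -3 + (1/3)*(-60) = -3 - 20 = -23)
p = -23
K(c) = -175/23 (K(c) = -9 + (-9/(-23) + c/c) = -9 + (-9*(-1/23) + 1) = -9 + (9/23 + 1) = -9 + 32/23 = -175/23)
48930 + K(57) = 48930 - 175/23 = 1125215/23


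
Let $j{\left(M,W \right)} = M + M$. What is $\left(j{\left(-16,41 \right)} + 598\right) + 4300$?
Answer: $4866$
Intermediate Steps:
$j{\left(M,W \right)} = 2 M$
$\left(j{\left(-16,41 \right)} + 598\right) + 4300 = \left(2 \left(-16\right) + 598\right) + 4300 = \left(-32 + 598\right) + 4300 = 566 + 4300 = 4866$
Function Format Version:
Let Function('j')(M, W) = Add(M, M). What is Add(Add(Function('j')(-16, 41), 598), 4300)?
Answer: 4866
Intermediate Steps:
Function('j')(M, W) = Mul(2, M)
Add(Add(Function('j')(-16, 41), 598), 4300) = Add(Add(Mul(2, -16), 598), 4300) = Add(Add(-32, 598), 4300) = Add(566, 4300) = 4866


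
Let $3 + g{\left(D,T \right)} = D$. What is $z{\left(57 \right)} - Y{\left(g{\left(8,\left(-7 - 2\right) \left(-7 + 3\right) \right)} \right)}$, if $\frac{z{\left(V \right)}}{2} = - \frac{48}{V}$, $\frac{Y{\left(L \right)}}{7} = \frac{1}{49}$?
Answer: $- \frac{243}{133} \approx -1.8271$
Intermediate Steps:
$g{\left(D,T \right)} = -3 + D$
$Y{\left(L \right)} = \frac{1}{7}$ ($Y{\left(L \right)} = \frac{7}{49} = 7 \cdot \frac{1}{49} = \frac{1}{7}$)
$z{\left(V \right)} = - \frac{96}{V}$ ($z{\left(V \right)} = 2 \left(- \frac{48}{V}\right) = - \frac{96}{V}$)
$z{\left(57 \right)} - Y{\left(g{\left(8,\left(-7 - 2\right) \left(-7 + 3\right) \right)} \right)} = - \frac{96}{57} - \frac{1}{7} = \left(-96\right) \frac{1}{57} - \frac{1}{7} = - \frac{32}{19} - \frac{1}{7} = - \frac{243}{133}$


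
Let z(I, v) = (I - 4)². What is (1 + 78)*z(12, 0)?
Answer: 5056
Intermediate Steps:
z(I, v) = (-4 + I)²
(1 + 78)*z(12, 0) = (1 + 78)*(-4 + 12)² = 79*8² = 79*64 = 5056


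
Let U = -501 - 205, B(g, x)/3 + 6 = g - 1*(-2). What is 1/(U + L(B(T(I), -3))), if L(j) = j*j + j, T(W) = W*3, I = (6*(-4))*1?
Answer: 1/51050 ≈ 1.9589e-5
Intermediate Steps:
I = -24 (I = -24*1 = -24)
T(W) = 3*W
B(g, x) = -12 + 3*g (B(g, x) = -18 + 3*(g - 1*(-2)) = -18 + 3*(g + 2) = -18 + 3*(2 + g) = -18 + (6 + 3*g) = -12 + 3*g)
L(j) = j + j**2 (L(j) = j**2 + j = j + j**2)
U = -706
1/(U + L(B(T(I), -3))) = 1/(-706 + (-12 + 3*(3*(-24)))*(1 + (-12 + 3*(3*(-24))))) = 1/(-706 + (-12 + 3*(-72))*(1 + (-12 + 3*(-72)))) = 1/(-706 + (-12 - 216)*(1 + (-12 - 216))) = 1/(-706 - 228*(1 - 228)) = 1/(-706 - 228*(-227)) = 1/(-706 + 51756) = 1/51050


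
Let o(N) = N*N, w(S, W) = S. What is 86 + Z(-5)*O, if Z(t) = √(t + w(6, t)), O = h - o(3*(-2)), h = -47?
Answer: 3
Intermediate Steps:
o(N) = N²
O = -83 (O = -47 - (3*(-2))² = -47 - 1*(-6)² = -47 - 1*36 = -47 - 36 = -83)
Z(t) = √(6 + t) (Z(t) = √(t + 6) = √(6 + t))
86 + Z(-5)*O = 86 + √(6 - 5)*(-83) = 86 + √1*(-83) = 86 + 1*(-83) = 86 - 83 = 3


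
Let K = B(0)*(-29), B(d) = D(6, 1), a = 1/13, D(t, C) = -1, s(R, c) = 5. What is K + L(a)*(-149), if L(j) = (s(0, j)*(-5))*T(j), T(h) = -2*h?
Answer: -7073/13 ≈ -544.08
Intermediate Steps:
a = 1/13 (a = 1*(1/13) = 1/13 ≈ 0.076923)
B(d) = -1
L(j) = 50*j (L(j) = (5*(-5))*(-2*j) = -(-50)*j = 50*j)
K = 29 (K = -1*(-29) = 29)
K + L(a)*(-149) = 29 + (50*(1/13))*(-149) = 29 + (50/13)*(-149) = 29 - 7450/13 = -7073/13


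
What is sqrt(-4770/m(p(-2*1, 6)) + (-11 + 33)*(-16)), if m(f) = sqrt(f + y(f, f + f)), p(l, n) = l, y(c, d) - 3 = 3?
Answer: I*sqrt(2737) ≈ 52.316*I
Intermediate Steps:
y(c, d) = 6 (y(c, d) = 3 + 3 = 6)
m(f) = sqrt(6 + f) (m(f) = sqrt(f + 6) = sqrt(6 + f))
sqrt(-4770/m(p(-2*1, 6)) + (-11 + 33)*(-16)) = sqrt(-4770/sqrt(6 - 2*1) + (-11 + 33)*(-16)) = sqrt(-4770/sqrt(6 - 2) + 22*(-16)) = sqrt(-4770/(sqrt(4)) - 352) = sqrt(-4770/2 - 352) = sqrt(-4770*1/2 - 352) = sqrt(-2385 - 352) = sqrt(-2737) = I*sqrt(2737)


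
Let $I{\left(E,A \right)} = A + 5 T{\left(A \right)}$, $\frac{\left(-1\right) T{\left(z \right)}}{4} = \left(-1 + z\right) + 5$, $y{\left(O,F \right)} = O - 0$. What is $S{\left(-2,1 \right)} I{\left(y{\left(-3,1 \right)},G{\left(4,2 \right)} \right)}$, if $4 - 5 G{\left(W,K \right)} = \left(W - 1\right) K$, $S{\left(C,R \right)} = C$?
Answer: $\frac{724}{5} \approx 144.8$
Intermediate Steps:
$y{\left(O,F \right)} = O$ ($y{\left(O,F \right)} = O + 0 = O$)
$T{\left(z \right)} = -16 - 4 z$ ($T{\left(z \right)} = - 4 \left(\left(-1 + z\right) + 5\right) = - 4 \left(4 + z\right) = -16 - 4 z$)
$G{\left(W,K \right)} = \frac{4}{5} - \frac{K \left(-1 + W\right)}{5}$ ($G{\left(W,K \right)} = \frac{4}{5} - \frac{\left(W - 1\right) K}{5} = \frac{4}{5} - \frac{\left(-1 + W\right) K}{5} = \frac{4}{5} - \frac{K \left(-1 + W\right)}{5}$)
$I{\left(E,A \right)} = -80 - 19 A$ ($I{\left(E,A \right)} = A + 5 \left(-16 - 4 A\right) = A - \left(80 + 20 A\right) = -80 - 19 A$)
$S{\left(-2,1 \right)} I{\left(y{\left(-3,1 \right)},G{\left(4,2 \right)} \right)} = - 2 \left(-80 - 19 \left(\frac{4}{5} + \frac{1}{5} \cdot 2 - \frac{2}{5} \cdot 4\right)\right) = - 2 \left(-80 - 19 \left(\frac{4}{5} + \frac{2}{5} - \frac{8}{5}\right)\right) = - 2 \left(-80 - - \frac{38}{5}\right) = - 2 \left(-80 + \frac{38}{5}\right) = \left(-2\right) \left(- \frac{362}{5}\right) = \frac{724}{5}$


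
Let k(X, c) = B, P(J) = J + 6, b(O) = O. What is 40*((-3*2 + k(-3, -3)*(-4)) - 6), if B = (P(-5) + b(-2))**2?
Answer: -640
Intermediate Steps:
P(J) = 6 + J
B = 1 (B = ((6 - 5) - 2)**2 = (1 - 2)**2 = (-1)**2 = 1)
k(X, c) = 1
40*((-3*2 + k(-3, -3)*(-4)) - 6) = 40*((-3*2 + 1*(-4)) - 6) = 40*((-6 - 4) - 6) = 40*(-10 - 6) = 40*(-16) = -640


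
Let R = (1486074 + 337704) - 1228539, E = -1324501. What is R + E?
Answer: -729262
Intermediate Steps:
R = 595239 (R = 1823778 - 1228539 = 595239)
R + E = 595239 - 1324501 = -729262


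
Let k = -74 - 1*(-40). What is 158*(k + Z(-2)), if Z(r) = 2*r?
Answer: -6004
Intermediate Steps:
k = -34 (k = -74 + 40 = -34)
158*(k + Z(-2)) = 158*(-34 + 2*(-2)) = 158*(-34 - 4) = 158*(-38) = -6004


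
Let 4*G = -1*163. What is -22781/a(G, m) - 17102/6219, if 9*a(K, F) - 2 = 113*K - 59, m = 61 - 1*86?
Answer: 4781400410/115965693 ≈ 41.231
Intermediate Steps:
m = -25 (m = 61 - 86 = -25)
G = -163/4 (G = (-1*163)/4 = (¼)*(-163) = -163/4 ≈ -40.750)
a(K, F) = -19/3 + 113*K/9 (a(K, F) = 2/9 + (113*K - 59)/9 = 2/9 + (-59 + 113*K)/9 = 2/9 + (-59/9 + 113*K/9) = -19/3 + 113*K/9)
-22781/a(G, m) - 17102/6219 = -22781/(-19/3 + (113/9)*(-163/4)) - 17102/6219 = -22781/(-19/3 - 18419/36) - 17102*1/6219 = -22781/(-18647/36) - 17102/6219 = -22781*(-36/18647) - 17102/6219 = 820116/18647 - 17102/6219 = 4781400410/115965693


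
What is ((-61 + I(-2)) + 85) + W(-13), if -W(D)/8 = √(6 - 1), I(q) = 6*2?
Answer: 36 - 8*√5 ≈ 18.111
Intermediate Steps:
I(q) = 12
W(D) = -8*√5 (W(D) = -8*√(6 - 1) = -8*√5)
((-61 + I(-2)) + 85) + W(-13) = ((-61 + 12) + 85) - 8*√5 = (-49 + 85) - 8*√5 = 36 - 8*√5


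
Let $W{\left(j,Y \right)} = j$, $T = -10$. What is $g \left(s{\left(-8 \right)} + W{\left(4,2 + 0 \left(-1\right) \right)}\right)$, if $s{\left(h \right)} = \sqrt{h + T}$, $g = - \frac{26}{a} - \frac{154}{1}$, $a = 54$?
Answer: $- \frac{16684}{27} - \frac{4171 i \sqrt{2}}{9} \approx -617.93 - 655.41 i$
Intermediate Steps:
$g = - \frac{4171}{27}$ ($g = - \frac{26}{54} - \frac{154}{1} = \left(-26\right) \frac{1}{54} - 154 = - \frac{13}{27} - 154 = - \frac{4171}{27} \approx -154.48$)
$s{\left(h \right)} = \sqrt{-10 + h}$ ($s{\left(h \right)} = \sqrt{h - 10} = \sqrt{-10 + h}$)
$g \left(s{\left(-8 \right)} + W{\left(4,2 + 0 \left(-1\right) \right)}\right) = - \frac{4171 \left(\sqrt{-10 - 8} + 4\right)}{27} = - \frac{4171 \left(\sqrt{-18} + 4\right)}{27} = - \frac{4171 \left(3 i \sqrt{2} + 4\right)}{27} = - \frac{4171 \left(4 + 3 i \sqrt{2}\right)}{27} = - \frac{16684}{27} - \frac{4171 i \sqrt{2}}{9}$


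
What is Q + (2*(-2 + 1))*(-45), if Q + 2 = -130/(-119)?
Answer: 10602/119 ≈ 89.092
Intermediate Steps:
Q = -108/119 (Q = -2 - 130/(-119) = -2 - 130*(-1/119) = -2 + 130/119 = -108/119 ≈ -0.90756)
Q + (2*(-2 + 1))*(-45) = -108/119 + (2*(-2 + 1))*(-45) = -108/119 + (2*(-1))*(-45) = -108/119 - 2*(-45) = -108/119 + 90 = 10602/119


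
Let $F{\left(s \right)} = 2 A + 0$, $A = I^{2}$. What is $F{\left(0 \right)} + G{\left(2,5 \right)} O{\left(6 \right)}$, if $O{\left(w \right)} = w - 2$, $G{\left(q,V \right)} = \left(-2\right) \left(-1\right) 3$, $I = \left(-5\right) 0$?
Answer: $24$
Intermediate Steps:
$I = 0$
$A = 0$ ($A = 0^{2} = 0$)
$G{\left(q,V \right)} = 6$ ($G{\left(q,V \right)} = 2 \cdot 3 = 6$)
$O{\left(w \right)} = -2 + w$ ($O{\left(w \right)} = w - 2 = -2 + w$)
$F{\left(s \right)} = 0$ ($F{\left(s \right)} = 2 \cdot 0 + 0 = 0 + 0 = 0$)
$F{\left(0 \right)} + G{\left(2,5 \right)} O{\left(6 \right)} = 0 + 6 \left(-2 + 6\right) = 0 + 6 \cdot 4 = 0 + 24 = 24$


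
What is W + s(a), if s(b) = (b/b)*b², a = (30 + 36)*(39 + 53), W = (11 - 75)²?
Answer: 36873280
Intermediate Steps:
W = 4096 (W = (-64)² = 4096)
a = 6072 (a = 66*92 = 6072)
s(b) = b² (s(b) = 1*b² = b²)
W + s(a) = 4096 + 6072² = 4096 + 36869184 = 36873280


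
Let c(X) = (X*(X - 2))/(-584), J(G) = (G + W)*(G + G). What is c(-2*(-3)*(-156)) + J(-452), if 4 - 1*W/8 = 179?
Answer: 122107438/73 ≈ 1.6727e+6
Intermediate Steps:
W = -1400 (W = 32 - 8*179 = 32 - 1432 = -1400)
J(G) = 2*G*(-1400 + G) (J(G) = (G - 1400)*(G + G) = (-1400 + G)*(2*G) = 2*G*(-1400 + G))
c(X) = -X*(-2 + X)/584 (c(X) = (X*(-2 + X))*(-1/584) = -X*(-2 + X)/584)
c(-2*(-3)*(-156)) + J(-452) = (-2*(-3)*(-156))*(2 - (-2*(-3))*(-156))/584 + 2*(-452)*(-1400 - 452) = (6*(-156))*(2 - 6*(-156))/584 + 2*(-452)*(-1852) = (1/584)*(-936)*(2 - 1*(-936)) + 1674208 = (1/584)*(-936)*(2 + 936) + 1674208 = (1/584)*(-936)*938 + 1674208 = -109746/73 + 1674208 = 122107438/73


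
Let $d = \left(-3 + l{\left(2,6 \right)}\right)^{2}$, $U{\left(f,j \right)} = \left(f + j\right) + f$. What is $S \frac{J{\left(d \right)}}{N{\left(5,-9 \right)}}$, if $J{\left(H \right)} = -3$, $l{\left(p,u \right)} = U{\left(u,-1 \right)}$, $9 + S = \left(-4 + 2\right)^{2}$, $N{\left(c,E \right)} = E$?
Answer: $- \frac{5}{3} \approx -1.6667$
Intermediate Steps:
$U{\left(f,j \right)} = j + 2 f$
$S = -5$ ($S = -9 + \left(-4 + 2\right)^{2} = -9 + \left(-2\right)^{2} = -9 + 4 = -5$)
$l{\left(p,u \right)} = -1 + 2 u$
$d = 64$ ($d = \left(-3 + \left(-1 + 2 \cdot 6\right)\right)^{2} = \left(-3 + \left(-1 + 12\right)\right)^{2} = \left(-3 + 11\right)^{2} = 8^{2} = 64$)
$S \frac{J{\left(d \right)}}{N{\left(5,-9 \right)}} = - 5 \left(- \frac{3}{-9}\right) = - 5 \left(\left(-3\right) \left(- \frac{1}{9}\right)\right) = \left(-5\right) \frac{1}{3} = - \frac{5}{3}$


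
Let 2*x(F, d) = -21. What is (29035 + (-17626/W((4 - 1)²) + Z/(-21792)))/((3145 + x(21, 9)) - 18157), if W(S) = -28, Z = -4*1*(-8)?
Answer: -40403047/20460645 ≈ -1.9747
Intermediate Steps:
x(F, d) = -21/2 (x(F, d) = (½)*(-21) = -21/2)
Z = 32 (Z = -4*(-8) = 32)
(29035 + (-17626/W((4 - 1)²) + Z/(-21792)))/((3145 + x(21, 9)) - 18157) = (29035 + (-17626/(-28) + 32/(-21792)))/((3145 - 21/2) - 18157) = (29035 + (-17626*(-1/28) + 32*(-1/21792)))/(6269/2 - 18157) = (29035 + (1259/2 - 1/681))/(-30045/2) = (29035 + 857377/1362)*(-2/30045) = (40403047/1362)*(-2/30045) = -40403047/20460645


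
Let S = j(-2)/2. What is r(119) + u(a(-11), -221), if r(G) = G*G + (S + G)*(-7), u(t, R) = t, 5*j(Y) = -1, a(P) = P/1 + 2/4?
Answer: 66591/5 ≈ 13318.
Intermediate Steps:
a(P) = ½ + P (a(P) = P*1 + 2*(¼) = P + ½ = ½ + P)
j(Y) = -⅕ (j(Y) = (⅕)*(-1) = -⅕)
S = -⅒ (S = -⅕/2 = -⅕*½ = -⅒ ≈ -0.10000)
r(G) = 7/10 + G² - 7*G (r(G) = G*G + (-⅒ + G)*(-7) = G² + (7/10 - 7*G) = 7/10 + G² - 7*G)
r(119) + u(a(-11), -221) = (7/10 + 119² - 7*119) + (½ - 11) = (7/10 + 14161 - 833) - 21/2 = 133287/10 - 21/2 = 66591/5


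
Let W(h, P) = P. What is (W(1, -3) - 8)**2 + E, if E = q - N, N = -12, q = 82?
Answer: 215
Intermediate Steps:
E = 94 (E = 82 - 1*(-12) = 82 + 12 = 94)
(W(1, -3) - 8)**2 + E = (-3 - 8)**2 + 94 = (-11)**2 + 94 = 121 + 94 = 215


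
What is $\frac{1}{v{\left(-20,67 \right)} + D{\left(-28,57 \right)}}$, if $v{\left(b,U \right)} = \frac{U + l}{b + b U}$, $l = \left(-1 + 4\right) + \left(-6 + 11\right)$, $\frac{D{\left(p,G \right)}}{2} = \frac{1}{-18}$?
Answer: $- \frac{2448}{407} \approx -6.0147$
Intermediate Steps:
$D{\left(p,G \right)} = - \frac{1}{9}$ ($D{\left(p,G \right)} = \frac{2}{-18} = 2 \left(- \frac{1}{18}\right) = - \frac{1}{9}$)
$l = 8$ ($l = 3 + 5 = 8$)
$v{\left(b,U \right)} = \frac{8 + U}{b + U b}$ ($v{\left(b,U \right)} = \frac{U + 8}{b + b U} = \frac{8 + U}{b + U b}$)
$\frac{1}{v{\left(-20,67 \right)} + D{\left(-28,57 \right)}} = \frac{1}{\frac{8 + 67}{\left(-20\right) \left(1 + 67\right)} - \frac{1}{9}} = \frac{1}{\left(- \frac{1}{20}\right) \frac{1}{68} \cdot 75 - \frac{1}{9}} = \frac{1}{- \frac{15}{272} - \frac{1}{9}} = \frac{1}{- \frac{407}{2448}} = - \frac{2448}{407}$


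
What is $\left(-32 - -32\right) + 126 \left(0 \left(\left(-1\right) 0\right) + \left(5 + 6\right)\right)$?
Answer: $1386$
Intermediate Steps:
$\left(-32 - -32\right) + 126 \left(0 \left(\left(-1\right) 0\right) + \left(5 + 6\right)\right) = \left(-32 + 32\right) + 126 \left(0 \cdot 0 + 11\right) = 0 + 126 \left(0 + 11\right) = 0 + 126 \cdot 11 = 0 + 1386 = 1386$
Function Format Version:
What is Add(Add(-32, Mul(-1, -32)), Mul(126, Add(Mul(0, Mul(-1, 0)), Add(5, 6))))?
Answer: 1386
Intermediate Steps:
Add(Add(-32, Mul(-1, -32)), Mul(126, Add(Mul(0, Mul(-1, 0)), Add(5, 6)))) = Add(Add(-32, 32), Mul(126, Add(Mul(0, 0), 11))) = Add(0, Mul(126, Add(0, 11))) = Add(0, Mul(126, 11)) = Add(0, 1386) = 1386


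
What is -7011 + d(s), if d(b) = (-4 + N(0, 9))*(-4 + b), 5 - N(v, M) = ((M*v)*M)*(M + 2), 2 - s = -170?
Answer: -6843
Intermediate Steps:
s = 172 (s = 2 - 1*(-170) = 2 + 170 = 172)
N(v, M) = 5 - v*M**2*(2 + M) (N(v, M) = 5 - (M*v)*M*(M + 2) = 5 - v*M**2*(2 + M))
d(b) = -4 + b (d(b) = (-4 + (5 - 1*0*9**3 - 2*0*9**2))*(-4 + b) = (-4 + (5 - 1*0*729 - 2*0*81))*(-4 + b) = (-4 + (5 + 0 + 0))*(-4 + b) = (-4 + 5)*(-4 + b) = 1*(-4 + b) = -4 + b)
-7011 + d(s) = -7011 + (-4 + 172) = -7011 + 168 = -6843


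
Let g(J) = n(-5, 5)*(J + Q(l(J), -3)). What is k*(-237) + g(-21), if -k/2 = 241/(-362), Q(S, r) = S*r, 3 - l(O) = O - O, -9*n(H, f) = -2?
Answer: -174971/543 ≈ -322.23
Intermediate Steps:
n(H, f) = 2/9 (n(H, f) = -1/9*(-2) = 2/9)
l(O) = 3 (l(O) = 3 - (O - O) = 3 - 1*0 = 3 + 0 = 3)
g(J) = -2 + 2*J/9 (g(J) = 2*(J + 3*(-3))/9 = 2*(J - 9)/9 = 2*(-9 + J)/9 = -2 + 2*J/9)
k = 241/181 (k = -482/(-362) = -482*(-1)/362 = -2*(-241/362) = 241/181 ≈ 1.3315)
k*(-237) + g(-21) = (241/181)*(-237) + (-2 + (2/9)*(-21)) = -57117/181 + (-2 - 14/3) = -57117/181 - 20/3 = -174971/543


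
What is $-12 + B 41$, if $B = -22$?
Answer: $-914$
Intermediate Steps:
$-12 + B 41 = -12 - 902 = -914$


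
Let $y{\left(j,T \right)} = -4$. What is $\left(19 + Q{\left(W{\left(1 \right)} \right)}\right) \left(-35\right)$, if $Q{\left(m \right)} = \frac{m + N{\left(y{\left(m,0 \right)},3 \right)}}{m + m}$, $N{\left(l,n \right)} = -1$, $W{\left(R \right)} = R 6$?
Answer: $- \frac{8155}{12} \approx -679.58$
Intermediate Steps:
$W{\left(R \right)} = 6 R$
$Q{\left(m \right)} = \frac{-1 + m}{2 m}$ ($Q{\left(m \right)} = \frac{m - 1}{m + m} = \frac{-1 + m}{2 m}$)
$\left(19 + Q{\left(W{\left(1 \right)} \right)}\right) \left(-35\right) = \left(19 + \frac{-1 + 6 \cdot 1}{2 \cdot 6 \cdot 1}\right) \left(-35\right) = \left(19 + \frac{-1 + 6}{2 \cdot 6}\right) \left(-35\right) = \left(19 + \frac{1}{2} \cdot \frac{1}{6} \cdot 5\right) \left(-35\right) = \left(19 + \frac{5}{12}\right) \left(-35\right) = \frac{233}{12} \left(-35\right) = - \frac{8155}{12}$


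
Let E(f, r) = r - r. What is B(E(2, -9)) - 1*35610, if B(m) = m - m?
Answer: -35610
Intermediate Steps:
E(f, r) = 0
B(m) = 0
B(E(2, -9)) - 1*35610 = 0 - 1*35610 = 0 - 35610 = -35610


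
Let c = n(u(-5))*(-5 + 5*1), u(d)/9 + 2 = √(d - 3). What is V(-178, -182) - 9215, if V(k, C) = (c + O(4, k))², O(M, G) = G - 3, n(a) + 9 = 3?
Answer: 23546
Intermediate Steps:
u(d) = -18 + 9*√(-3 + d) (u(d) = -18 + 9*√(d - 3) = -18 + 9*√(-3 + d))
n(a) = -6 (n(a) = -9 + 3 = -6)
O(M, G) = -3 + G
c = 0 (c = -6*(-5 + 5*1) = -6*(-5 + 5) = -6*0 = 0)
V(k, C) = (-3 + k)² (V(k, C) = (0 + (-3 + k))² = (-3 + k)²)
V(-178, -182) - 9215 = (-3 - 178)² - 9215 = (-181)² - 9215 = 32761 - 9215 = 23546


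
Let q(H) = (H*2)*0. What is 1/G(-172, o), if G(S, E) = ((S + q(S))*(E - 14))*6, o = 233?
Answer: -1/226008 ≈ -4.4246e-6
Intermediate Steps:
q(H) = 0 (q(H) = (2*H)*0 = 0)
G(S, E) = 6*S*(-14 + E) (G(S, E) = ((S + 0)*(E - 14))*6 = (S*(-14 + E))*6 = 6*S*(-14 + E))
1/G(-172, o) = 1/(6*(-172)*(-14 + 233)) = 1/(6*(-172)*219) = 1/(-226008) = -1/226008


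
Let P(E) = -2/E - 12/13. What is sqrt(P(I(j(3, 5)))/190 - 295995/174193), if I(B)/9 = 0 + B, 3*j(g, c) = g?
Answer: 2*I*sqrt(177569921378304845)/645385065 ≈ 1.3059*I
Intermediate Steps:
j(g, c) = g/3
I(B) = 9*B (I(B) = 9*(0 + B) = 9*B)
P(E) = -12/13 - 2/E (P(E) = -2/E - 12*1/13 = -2/E - 12/13 = -12/13 - 2/E)
sqrt(P(I(j(3, 5)))/190 - 295995/174193) = sqrt((-12/13 - 2/(9*((1/3)*3)))/190 - 295995/174193) = sqrt((-12/13 - 2/(9*1))*(1/190) - 295995*1/174193) = sqrt((-12/13 - 2/9)*(1/190) - 295995/174193) = sqrt(-134/117*1/190 - 295995/174193) = sqrt(-67/11115 - 295995/174193) = sqrt(-3301655356/1936155195) = 2*I*sqrt(177569921378304845)/645385065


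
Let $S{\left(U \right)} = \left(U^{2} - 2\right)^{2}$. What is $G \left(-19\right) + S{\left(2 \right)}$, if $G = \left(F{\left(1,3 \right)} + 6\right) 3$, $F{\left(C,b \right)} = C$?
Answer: $-395$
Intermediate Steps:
$S{\left(U \right)} = \left(-2 + U^{2}\right)^{2}$
$G = 21$ ($G = \left(1 + 6\right) 3 = 7 \cdot 3 = 21$)
$G \left(-19\right) + S{\left(2 \right)} = 21 \left(-19\right) + \left(-2 + 2^{2}\right)^{2} = -399 + \left(-2 + 4\right)^{2} = -399 + 2^{2} = -399 + 4 = -395$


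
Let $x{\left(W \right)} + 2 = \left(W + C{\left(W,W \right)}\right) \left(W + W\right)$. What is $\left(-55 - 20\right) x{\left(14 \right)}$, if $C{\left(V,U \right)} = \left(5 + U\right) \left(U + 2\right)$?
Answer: $-667650$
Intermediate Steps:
$C{\left(V,U \right)} = \left(2 + U\right) \left(5 + U\right)$ ($C{\left(V,U \right)} = \left(5 + U\right) \left(2 + U\right) = \left(2 + U\right) \left(5 + U\right)$)
$x{\left(W \right)} = -2 + 2 W \left(10 + W^{2} + 8 W\right)$ ($x{\left(W \right)} = -2 + \left(W + \left(10 + W^{2} + 7 W\right)\right) \left(W + W\right) = -2 + \left(10 + W^{2} + 8 W\right) 2 W = -2 + 2 W \left(10 + W^{2} + 8 W\right)$)
$\left(-55 - 20\right) x{\left(14 \right)} = \left(-55 - 20\right) \left(-2 + 2 \cdot 14^{3} + 16 \cdot 14^{2} + 20 \cdot 14\right) = - 75 \left(-2 + 2 \cdot 2744 + 16 \cdot 196 + 280\right) = - 75 \left(-2 + 5488 + 3136 + 280\right) = \left(-75\right) 8902 = -667650$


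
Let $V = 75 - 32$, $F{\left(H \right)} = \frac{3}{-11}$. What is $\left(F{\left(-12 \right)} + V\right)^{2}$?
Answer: $\frac{220900}{121} \approx 1825.6$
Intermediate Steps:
$F{\left(H \right)} = - \frac{3}{11}$ ($F{\left(H \right)} = 3 \left(- \frac{1}{11}\right) = - \frac{3}{11}$)
$V = 43$
$\left(F{\left(-12 \right)} + V\right)^{2} = \left(- \frac{3}{11} + 43\right)^{2} = \left(\frac{470}{11}\right)^{2} = \frac{220900}{121}$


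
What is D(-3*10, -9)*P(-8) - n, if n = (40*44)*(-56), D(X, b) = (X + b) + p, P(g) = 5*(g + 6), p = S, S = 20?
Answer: 98750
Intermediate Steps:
p = 20
P(g) = 30 + 5*g (P(g) = 5*(6 + g) = 30 + 5*g)
D(X, b) = 20 + X + b (D(X, b) = (X + b) + 20 = 20 + X + b)
n = -98560 (n = 1760*(-56) = -98560)
D(-3*10, -9)*P(-8) - n = (20 - 3*10 - 9)*(30 + 5*(-8)) - 1*(-98560) = (20 - 30 - 9)*(30 - 40) + 98560 = -19*(-10) + 98560 = 190 + 98560 = 98750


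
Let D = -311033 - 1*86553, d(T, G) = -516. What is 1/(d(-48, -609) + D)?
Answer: -1/398102 ≈ -2.5119e-6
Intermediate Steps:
D = -397586 (D = -311033 - 86553 = -397586)
1/(d(-48, -609) + D) = 1/(-516 - 397586) = 1/(-398102) = -1/398102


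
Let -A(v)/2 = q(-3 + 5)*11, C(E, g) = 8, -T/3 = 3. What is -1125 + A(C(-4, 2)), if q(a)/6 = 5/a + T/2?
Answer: -861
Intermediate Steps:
T = -9 (T = -3*3 = -9)
q(a) = -27 + 30/a (q(a) = 6*(5/a - 9/2) = 6*(-9/2 + 5/a) = -27 + 30/a)
A(v) = 264 (A(v) = -2*(-27 + 30/(-3 + 5))*11 = -2*(-27 + 30/2)*11 = -2*(-27 + 30*(½))*11 = -2*(-27 + 15)*11 = -(-24)*11 = -2*(-132) = 264)
-1125 + A(C(-4, 2)) = -1125 + 264 = -861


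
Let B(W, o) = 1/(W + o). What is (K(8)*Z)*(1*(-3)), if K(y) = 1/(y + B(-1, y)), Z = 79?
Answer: -553/19 ≈ -29.105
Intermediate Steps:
K(y) = 1/(y + 1/(-1 + y))
(K(8)*Z)*(1*(-3)) = (((-1 + 8)/(1 + 8*(-1 + 8)))*79)*(1*(-3)) = ((7/(1 + 8*7))*79)*(-3) = ((7/(1 + 56))*79)*(-3) = ((7/57)*79)*(-3) = (553/57)*(-3) = -553/19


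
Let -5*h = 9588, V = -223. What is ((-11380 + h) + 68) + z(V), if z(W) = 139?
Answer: -65453/5 ≈ -13091.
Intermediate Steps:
h = -9588/5 (h = -1/5*9588 = -9588/5 ≈ -1917.6)
((-11380 + h) + 68) + z(V) = ((-11380 - 9588/5) + 68) + 139 = (-66488/5 + 68) + 139 = -66148/5 + 139 = -65453/5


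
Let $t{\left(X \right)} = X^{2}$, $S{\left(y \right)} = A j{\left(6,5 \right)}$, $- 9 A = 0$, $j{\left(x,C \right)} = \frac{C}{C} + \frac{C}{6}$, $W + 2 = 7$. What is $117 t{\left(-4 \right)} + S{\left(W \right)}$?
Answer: $1872$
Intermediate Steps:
$W = 5$ ($W = -2 + 7 = 5$)
$j{\left(x,C \right)} = 1 + \frac{C}{6}$ ($j{\left(x,C \right)} = 1 + C \frac{1}{6} = 1 + \frac{C}{6}$)
$A = 0$ ($A = \left(- \frac{1}{9}\right) 0 = 0$)
$S{\left(y \right)} = 0$ ($S{\left(y \right)} = 0 \left(1 + \frac{1}{6} \cdot 5\right) = 0 \left(1 + \frac{5}{6}\right) = 0 \cdot \frac{11}{6} = 0$)
$117 t{\left(-4 \right)} + S{\left(W \right)} = 117 \left(-4\right)^{2} + 0 = 117 \cdot 16 + 0 = 1872 + 0 = 1872$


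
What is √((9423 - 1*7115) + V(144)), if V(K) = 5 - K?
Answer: 3*√241 ≈ 46.573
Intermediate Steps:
√((9423 - 1*7115) + V(144)) = √((9423 - 1*7115) + (5 - 1*144)) = √((9423 - 7115) + (5 - 144)) = √(2308 - 139) = √2169 = 3*√241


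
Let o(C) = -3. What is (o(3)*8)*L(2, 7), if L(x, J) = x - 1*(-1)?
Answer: -72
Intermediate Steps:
L(x, J) = 1 + x (L(x, J) = x + 1 = 1 + x)
(o(3)*8)*L(2, 7) = (-3*8)*(1 + 2) = -24*3 = -72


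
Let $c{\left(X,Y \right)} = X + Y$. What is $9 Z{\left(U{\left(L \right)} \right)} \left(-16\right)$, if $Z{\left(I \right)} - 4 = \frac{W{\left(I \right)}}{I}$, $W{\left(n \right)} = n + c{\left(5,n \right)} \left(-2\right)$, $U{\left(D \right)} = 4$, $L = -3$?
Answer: $-72$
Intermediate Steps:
$W{\left(n \right)} = -10 - n$ ($W{\left(n \right)} = n + \left(5 + n\right) \left(-2\right) = n - \left(10 + 2 n\right) = -10 - n$)
$Z{\left(I \right)} = 4 + \frac{-10 - I}{I}$
$9 Z{\left(U{\left(L \right)} \right)} \left(-16\right) = 9 \left(3 - \frac{10}{4}\right) \left(-16\right) = 9 \left(3 - \frac{5}{2}\right) \left(-16\right) = 9 \cdot \frac{1}{2} \left(-16\right) = \frac{9}{2} \left(-16\right) = -72$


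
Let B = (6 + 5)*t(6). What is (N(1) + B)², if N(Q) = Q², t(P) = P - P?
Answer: 1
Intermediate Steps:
t(P) = 0
B = 0 (B = (6 + 5)*0 = 11*0 = 0)
(N(1) + B)² = (1² + 0)² = (1 + 0)² = 1² = 1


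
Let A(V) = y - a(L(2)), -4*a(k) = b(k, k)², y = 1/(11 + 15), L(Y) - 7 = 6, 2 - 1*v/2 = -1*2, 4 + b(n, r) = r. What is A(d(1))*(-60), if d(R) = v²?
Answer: -15825/13 ≈ -1217.3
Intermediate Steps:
b(n, r) = -4 + r
v = 8 (v = 4 - (-2)*2 = 4 - 2*(-2) = 4 + 4 = 8)
L(Y) = 13 (L(Y) = 7 + 6 = 13)
d(R) = 64 (d(R) = 8² = 64)
y = 1/26 ≈ 0.038462
a(k) = -(-4 + k)²/4
A(V) = 1055/52 (A(V) = 1/26 - (-1)*(-4 + 13)²/4 = 1/26 - (-1)*9²/4 = 1/26 - (-1)*81/4 = 1/26 - 1*(-81/4) = 1/26 + 81/4 = 1055/52)
A(d(1))*(-60) = (1055/52)*(-60) = -15825/13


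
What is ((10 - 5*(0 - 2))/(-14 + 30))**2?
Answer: 25/16 ≈ 1.5625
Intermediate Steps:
((10 - 5*(0 - 2))/(-14 + 30))**2 = ((10 - 5*(-2))/16)**2 = ((10 + 10)*(1/16))**2 = (20*(1/16))**2 = (5/4)**2 = 25/16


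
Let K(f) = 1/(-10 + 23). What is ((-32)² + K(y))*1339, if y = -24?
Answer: 1371239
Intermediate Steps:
K(f) = 1/13
((-32)² + K(y))*1339 = ((-32)² + 1/13)*1339 = (1024 + 1/13)*1339 = (13313/13)*1339 = 1371239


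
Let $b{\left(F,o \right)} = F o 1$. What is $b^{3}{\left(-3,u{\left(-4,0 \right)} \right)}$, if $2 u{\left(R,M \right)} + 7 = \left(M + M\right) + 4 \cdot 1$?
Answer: $\frac{729}{8} \approx 91.125$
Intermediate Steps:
$u{\left(R,M \right)} = - \frac{3}{2} + M$ ($u{\left(R,M \right)} = - \frac{7}{2} + \frac{\left(M + M\right) + 4 \cdot 1}{2} = - \frac{7}{2} + \frac{2 M + 4}{2} = - \frac{7}{2} + \frac{4 + 2 M}{2} = - \frac{7}{2} + \left(2 + M\right) = - \frac{3}{2} + M$)
$b{\left(F,o \right)} = F o$
$b^{3}{\left(-3,u{\left(-4,0 \right)} \right)} = \left(- 3 \left(- \frac{3}{2} + 0\right)\right)^{3} = \left(\left(-3\right) \left(- \frac{3}{2}\right)\right)^{3} = \left(\frac{9}{2}\right)^{3} = \frac{729}{8}$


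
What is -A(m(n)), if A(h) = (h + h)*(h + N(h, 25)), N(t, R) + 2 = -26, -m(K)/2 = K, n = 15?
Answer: -3480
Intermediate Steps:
m(K) = -2*K
N(t, R) = -28 (N(t, R) = -2 - 26 = -28)
A(h) = 2*h*(-28 + h) (A(h) = (h + h)*(h - 28) = (2*h)*(-28 + h) = 2*h*(-28 + h))
-A(m(n)) = -2*(-2*15)*(-28 - 2*15) = -2*(-30)*(-28 - 30) = -2*(-30)*(-58) = -1*3480 = -3480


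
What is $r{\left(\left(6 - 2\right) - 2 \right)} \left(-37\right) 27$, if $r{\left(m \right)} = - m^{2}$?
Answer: $3996$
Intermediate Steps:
$r{\left(\left(6 - 2\right) - 2 \right)} \left(-37\right) 27 = - \left(\left(6 - 2\right) - 2\right)^{2} \left(-37\right) 27 = - \left(4 - 2\right)^{2} \left(-37\right) 27 = - 2^{2} \left(-37\right) 27 = \left(-1\right) 4 \left(-37\right) 27 = \left(-4\right) \left(-37\right) 27 = 148 \cdot 27 = 3996$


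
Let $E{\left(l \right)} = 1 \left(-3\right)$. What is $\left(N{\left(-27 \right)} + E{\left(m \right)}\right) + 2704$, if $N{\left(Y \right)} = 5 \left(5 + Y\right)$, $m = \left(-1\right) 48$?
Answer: $2591$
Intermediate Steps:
$m = -48$
$E{\left(l \right)} = -3$
$N{\left(Y \right)} = 25 + 5 Y$
$\left(N{\left(-27 \right)} + E{\left(m \right)}\right) + 2704 = \left(\left(25 + 5 \left(-27\right)\right) - 3\right) + 2704 = \left(\left(25 - 135\right) - 3\right) + 2704 = \left(-110 - 3\right) + 2704 = -113 + 2704 = 2591$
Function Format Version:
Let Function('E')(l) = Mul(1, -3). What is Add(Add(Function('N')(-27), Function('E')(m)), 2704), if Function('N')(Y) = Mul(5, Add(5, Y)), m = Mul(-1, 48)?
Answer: 2591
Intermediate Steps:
m = -48
Function('E')(l) = -3
Function('N')(Y) = Add(25, Mul(5, Y))
Add(Add(Function('N')(-27), Function('E')(m)), 2704) = Add(Add(Add(25, Mul(5, -27)), -3), 2704) = Add(Add(Add(25, -135), -3), 2704) = Add(Add(-110, -3), 2704) = Add(-113, 2704) = 2591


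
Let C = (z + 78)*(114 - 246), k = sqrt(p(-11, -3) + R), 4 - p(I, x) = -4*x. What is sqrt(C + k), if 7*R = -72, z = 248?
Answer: 2*sqrt(-527142 + 14*I*sqrt(14))/7 ≈ 0.010307 + 207.44*I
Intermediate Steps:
p(I, x) = 4 + 4*x (p(I, x) = 4 - (-4)*x = 4 + 4*x)
R = -72/7 (R = (1/7)*(-72) = -72/7 ≈ -10.286)
k = 8*I*sqrt(14)/7 (k = sqrt((4 + 4*(-3)) - 72/7) = sqrt((4 - 12) - 72/7) = sqrt(-8 - 72/7) = sqrt(-128/7) = 8*I*sqrt(14)/7 ≈ 4.2762*I)
C = -43032 (C = (248 + 78)*(114 - 246) = 326*(-132) = -43032)
sqrt(C + k) = sqrt(-43032 + 8*I*sqrt(14)/7)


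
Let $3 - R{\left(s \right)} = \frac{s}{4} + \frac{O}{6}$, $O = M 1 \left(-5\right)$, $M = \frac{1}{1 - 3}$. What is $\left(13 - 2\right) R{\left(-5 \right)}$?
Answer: $\frac{253}{6} \approx 42.167$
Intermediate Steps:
$M = - \frac{1}{2}$ ($M = \frac{1}{-2} = - \frac{1}{2} \approx -0.5$)
$O = \frac{5}{2}$ ($O = - \frac{1 \left(-5\right)}{2} = \left(- \frac{1}{2}\right) \left(-5\right) = \frac{5}{2} \approx 2.5$)
$R{\left(s \right)} = \frac{31}{12} - \frac{s}{4}$ ($R{\left(s \right)} = 3 - \left(\frac{s}{4} + \frac{5}{2 \cdot 6}\right) = 3 - \left(s \frac{1}{4} + \frac{5}{2} \cdot \frac{1}{6}\right) = 3 - \left(\frac{s}{4} + \frac{5}{12}\right) = 3 - \left(\frac{5}{12} + \frac{s}{4}\right) = \frac{31}{12} - \frac{s}{4}$)
$\left(13 - 2\right) R{\left(-5 \right)} = \left(13 - 2\right) \left(\frac{31}{12} - - \frac{5}{4}\right) = 11 \left(\frac{31}{12} + \frac{5}{4}\right) = 11 \cdot \frac{23}{6} = \frac{253}{6}$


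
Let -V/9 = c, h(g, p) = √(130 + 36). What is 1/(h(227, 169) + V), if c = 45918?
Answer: -206631/85392740239 - √166/170785480478 ≈ -2.4198e-6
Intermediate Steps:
h(g, p) = √166
V = -413262 (V = -9*45918 = -413262)
1/(h(227, 169) + V) = 1/(√166 - 413262) = 1/(-413262 + √166)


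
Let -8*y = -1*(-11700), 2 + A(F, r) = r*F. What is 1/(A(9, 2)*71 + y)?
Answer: -2/653 ≈ -0.0030628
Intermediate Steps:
A(F, r) = -2 + F*r (A(F, r) = -2 + r*F = -2 + F*r)
y = -2925/2 (y = -(-1)*(-11700)/8 = -⅛*11700 = -2925/2 ≈ -1462.5)
1/(A(9, 2)*71 + y) = 1/((-2 + 9*2)*71 - 2925/2) = 1/((-2 + 18)*71 - 2925/2) = 1/(16*71 - 2925/2) = 1/(1136 - 2925/2) = 1/(-653/2) = -2/653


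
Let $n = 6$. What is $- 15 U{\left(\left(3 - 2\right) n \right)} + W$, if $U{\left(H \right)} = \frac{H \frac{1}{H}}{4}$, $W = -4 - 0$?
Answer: $- \frac{31}{4} \approx -7.75$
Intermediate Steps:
$W = -4$ ($W = -4 + 0 = -4$)
$U{\left(H \right)} = \frac{1}{4}$ ($U{\left(H \right)} = 1 \cdot \frac{1}{4} = \frac{1}{4}$)
$- 15 U{\left(\left(3 - 2\right) n \right)} + W = \left(-15\right) \frac{1}{4} - 4 = - \frac{15}{4} - 4 = - \frac{31}{4}$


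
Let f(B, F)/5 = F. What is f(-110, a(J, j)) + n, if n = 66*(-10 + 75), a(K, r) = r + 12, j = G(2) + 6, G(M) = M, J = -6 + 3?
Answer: 4390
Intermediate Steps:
J = -3
j = 8 (j = 2 + 6 = 8)
a(K, r) = 12 + r
f(B, F) = 5*F
n = 4290 (n = 66*65 = 4290)
f(-110, a(J, j)) + n = 5*(12 + 8) + 4290 = 5*20 + 4290 = 100 + 4290 = 4390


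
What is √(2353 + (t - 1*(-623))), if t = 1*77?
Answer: √3053 ≈ 55.254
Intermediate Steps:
t = 77
√(2353 + (t - 1*(-623))) = √(2353 + (77 - 1*(-623))) = √(2353 + (77 + 623)) = √(2353 + 700) = √3053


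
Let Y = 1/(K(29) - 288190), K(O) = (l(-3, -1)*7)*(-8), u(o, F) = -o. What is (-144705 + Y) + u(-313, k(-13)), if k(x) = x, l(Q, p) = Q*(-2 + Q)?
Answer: -41733619761/289030 ≈ -1.4439e+5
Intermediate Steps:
K(O) = -840 (K(O) = (-3*(-2 - 3)*7)*(-8) = (-3*(-5)*7)*(-8) = (15*7)*(-8) = 105*(-8) = -840)
Y = -1/289030 (Y = 1/(-840 - 288190) = 1/(-289030) = -1/289030 ≈ -3.4598e-6)
(-144705 + Y) + u(-313, k(-13)) = (-144705 - 1/289030) - 1*(-313) = -41824086151/289030 + 313 = -41733619761/289030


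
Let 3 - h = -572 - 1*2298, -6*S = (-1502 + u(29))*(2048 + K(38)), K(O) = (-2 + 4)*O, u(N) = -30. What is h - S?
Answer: -539455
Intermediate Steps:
K(O) = 2*O
S = 542328 (S = -(-1502 - 30)*(2048 + 2*38)/6 = -(-766)*(2048 + 76)/3 = -(-766)*2124/3 = -⅙*(-3253968) = 542328)
h = 2873 (h = 3 - (-572 - 1*2298) = 3 - (-572 - 2298) = 3 - 1*(-2870) = 3 + 2870 = 2873)
h - S = 2873 - 1*542328 = 2873 - 542328 = -539455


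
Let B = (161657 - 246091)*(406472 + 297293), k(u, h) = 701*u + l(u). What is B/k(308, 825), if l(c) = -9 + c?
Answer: -59421694010/216207 ≈ -2.7484e+5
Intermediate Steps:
k(u, h) = -9 + 702*u (k(u, h) = 701*u + (-9 + u) = -9 + 702*u)
B = -59421694010 (B = -84434*703765 = -59421694010)
B/k(308, 825) = -59421694010/(-9 + 702*308) = -59421694010/(-9 + 216216) = -59421694010/216207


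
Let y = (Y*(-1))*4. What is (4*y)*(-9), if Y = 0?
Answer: 0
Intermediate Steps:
y = 0 (y = (0*(-1))*4 = 0*4 = 0)
(4*y)*(-9) = (4*0)*(-9) = 0*(-9) = 0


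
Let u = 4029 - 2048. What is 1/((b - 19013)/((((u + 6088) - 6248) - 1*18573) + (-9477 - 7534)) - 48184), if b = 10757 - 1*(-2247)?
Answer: -33763/1626830383 ≈ -2.0754e-5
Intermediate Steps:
u = 1981
b = 13004 (b = 10757 + 2247 = 13004)
1/((b - 19013)/((((u + 6088) - 6248) - 1*18573) + (-9477 - 7534)) - 48184) = 1/((13004 - 19013)/((((1981 + 6088) - 6248) - 1*18573) + (-9477 - 7534)) - 48184) = 1/(-6009/(((8069 - 6248) - 18573) - 17011) - 48184) = 1/(-6009/((1821 - 18573) - 17011) - 48184) = 1/(-6009/(-16752 - 17011) - 48184) = 1/(-6009/(-33763) - 48184) = 1/(-6009*(-1/33763) - 48184) = 1/(6009/33763 - 48184) = 1/(-1626830383/33763) = -33763/1626830383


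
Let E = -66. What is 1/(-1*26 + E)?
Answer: -1/92 ≈ -0.010870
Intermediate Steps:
1/(-1*26 + E) = 1/(-1*26 - 66) = 1/(-26 - 66) = 1/(-92) = -1/92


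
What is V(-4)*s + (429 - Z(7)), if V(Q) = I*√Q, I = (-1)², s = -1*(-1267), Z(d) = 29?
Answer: 400 + 2534*I ≈ 400.0 + 2534.0*I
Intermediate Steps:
s = 1267
I = 1
V(Q) = √Q (V(Q) = 1*√Q = √Q)
V(-4)*s + (429 - Z(7)) = √(-4)*1267 + (429 - 1*29) = (2*I)*1267 + (429 - 29) = 2534*I + 400 = 400 + 2534*I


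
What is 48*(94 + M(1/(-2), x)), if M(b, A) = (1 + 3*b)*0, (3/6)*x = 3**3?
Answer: 4512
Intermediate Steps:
x = 54 (x = 2*3**3 = 2*27 = 54)
M(b, A) = 0
48*(94 + M(1/(-2), x)) = 48*(94 + 0) = 48*94 = 4512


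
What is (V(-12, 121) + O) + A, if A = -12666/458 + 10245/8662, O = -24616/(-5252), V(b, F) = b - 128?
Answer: -421364000001/2604464174 ≈ -161.79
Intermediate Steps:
V(b, F) = -128 + b
O = 6154/1313 (O = -24616*(-1/5252) = 6154/1313 ≈ 4.6870)
A = -52510341/1983598 (A = -12666*1/458 + 10245*(1/8662) = -6333/229 + 10245/8662 = -52510341/1983598 ≈ -26.472)
(V(-12, 121) + O) + A = ((-128 - 12) + 6154/1313) - 52510341/1983598 = (-140 + 6154/1313) - 52510341/1983598 = -177666/1313 - 52510341/1983598 = -421364000001/2604464174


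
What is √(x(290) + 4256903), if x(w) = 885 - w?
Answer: √4257498 ≈ 2063.4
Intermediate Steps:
√(x(290) + 4256903) = √((885 - 1*290) + 4256903) = √((885 - 290) + 4256903) = √(595 + 4256903) = √4257498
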